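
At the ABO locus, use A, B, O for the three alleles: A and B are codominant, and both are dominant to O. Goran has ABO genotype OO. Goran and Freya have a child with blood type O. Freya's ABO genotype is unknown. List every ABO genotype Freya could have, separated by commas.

AO, BO, OO

For each candidate genotype of Freya, check whether crossing it with OO can produce every observed child phenotype.
  AA → possible child types {A} ✗
  AB → possible child types {A, B} ✗
  AO → possible child types {O, A} ✓
  BB → possible child types {B} ✗
  BO → possible child types {O, B} ✓
  OO → possible child types {O} ✓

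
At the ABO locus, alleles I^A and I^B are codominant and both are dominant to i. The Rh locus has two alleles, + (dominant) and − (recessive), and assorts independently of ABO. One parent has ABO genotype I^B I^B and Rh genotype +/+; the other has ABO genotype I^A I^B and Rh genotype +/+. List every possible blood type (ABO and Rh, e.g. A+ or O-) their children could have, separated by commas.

B+, AB+

Gametes from I^B I^B × I^A I^B give offspring ABO genotypes I^A I^B, I^B I^B, i.e. phenotypes B, AB.
Rh cross +/+ × +/+ → phenotypes Rh+.
Combining independently: B+, AB+.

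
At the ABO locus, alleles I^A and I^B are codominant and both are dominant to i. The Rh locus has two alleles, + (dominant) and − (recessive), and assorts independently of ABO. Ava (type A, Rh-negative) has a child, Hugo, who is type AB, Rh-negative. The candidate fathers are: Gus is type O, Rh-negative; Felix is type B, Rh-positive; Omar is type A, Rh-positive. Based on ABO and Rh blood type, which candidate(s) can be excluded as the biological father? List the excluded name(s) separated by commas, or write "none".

A candidate is excluded only if no genotype consistent with his phenotype could produce a type AB, Rh-negative child with a type A, Rh-negative mother.
Gus (type O, Rh-): no genotype consistent with that phenotype can produce a type-AB Rh- child with a type-A mother.
Omar (type A, Rh+): no genotype consistent with that phenotype can produce a type-AB Rh- child with a type-A mother.

Gus, Omar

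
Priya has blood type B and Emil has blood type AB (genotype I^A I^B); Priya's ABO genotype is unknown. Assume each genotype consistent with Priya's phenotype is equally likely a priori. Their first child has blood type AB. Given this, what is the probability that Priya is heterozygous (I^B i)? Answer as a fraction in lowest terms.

Possible genotypes: Priya ∈ {I^B I^B, I^B i}; Emil ∈ {I^A I^B}.
Weight each parental genotype pair by prior × P(type-AB child):
  I^B I^B × I^A I^B: posterior weight 2/3.
  I^B i × I^A I^B: posterior weight 1/3.
Sum the posterior weight over pairs where Priya is I^B i: 1/3.

1/3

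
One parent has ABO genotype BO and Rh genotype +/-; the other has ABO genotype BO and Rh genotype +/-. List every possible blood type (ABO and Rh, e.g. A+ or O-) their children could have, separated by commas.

O+, O-, B+, B-

Gametes from BO × BO give offspring ABO genotypes BB, BO, OO, i.e. phenotypes O, B.
Rh cross +/- × +/- → phenotypes Rh+, Rh-.
Combining independently: O+, O-, B+, B-.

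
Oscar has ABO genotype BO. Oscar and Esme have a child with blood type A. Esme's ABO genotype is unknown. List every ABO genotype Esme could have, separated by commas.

For each candidate genotype of Esme, check whether crossing it with BO can produce every observed child phenotype.
  AA → possible child types {A, AB} ✓
  AB → possible child types {A, B, AB} ✓
  AO → possible child types {O, A, B, AB} ✓
  BB → possible child types {B} ✗
  BO → possible child types {O, B} ✗
  OO → possible child types {O, B} ✗

AA, AB, AO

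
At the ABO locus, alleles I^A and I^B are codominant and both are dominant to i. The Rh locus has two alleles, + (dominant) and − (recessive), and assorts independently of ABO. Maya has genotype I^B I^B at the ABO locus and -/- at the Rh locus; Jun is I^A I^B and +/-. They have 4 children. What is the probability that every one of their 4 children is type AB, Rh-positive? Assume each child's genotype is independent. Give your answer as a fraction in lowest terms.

ABO cross I^B I^B × I^A I^B → 1/2 B, 1/2 AB.
Rh cross -/- × +/- → 1/2 Rh+, 1/2 Rh-; so P(type AB, Rh-positive) = 1/2 × 1/2 = 1/4 per child.
All 4 independent: (1/4)^4 = 1/256.

1/256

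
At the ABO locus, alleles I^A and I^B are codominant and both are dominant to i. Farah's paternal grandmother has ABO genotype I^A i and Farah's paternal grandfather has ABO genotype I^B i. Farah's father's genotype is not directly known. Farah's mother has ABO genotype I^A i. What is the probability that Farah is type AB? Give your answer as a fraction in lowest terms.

Farah's father's ABO genotype from I^A i × I^B i: 1/4 I^A I^B, 1/4 I^A i, 1/4 I^B i, 1/4 i i.
Crossing each possibility with the mother I^A i and summing P(type AB): 1/4·1/4 + 1/4·0 + 1/4·1/4 + 1/4·0 = 1/8.

1/8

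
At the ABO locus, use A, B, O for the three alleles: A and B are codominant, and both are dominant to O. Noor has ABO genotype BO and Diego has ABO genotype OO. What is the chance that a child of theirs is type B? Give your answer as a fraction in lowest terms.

ABO cross BO × OO → offspring phenotypes: 1/2 O, 1/2 B.
So P(type B) = 1/2.

1/2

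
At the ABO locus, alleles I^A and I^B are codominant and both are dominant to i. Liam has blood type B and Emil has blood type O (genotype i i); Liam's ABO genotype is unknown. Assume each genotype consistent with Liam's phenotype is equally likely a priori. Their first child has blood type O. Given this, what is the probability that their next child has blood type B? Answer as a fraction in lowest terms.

1/2

Possible genotypes: Liam ∈ {I^B I^B, I^B i}; Emil ∈ {i i}.
Weight each parental genotype pair by prior × P(type-O child):
  I^B i × i i: posterior weight 1; P(next child type B) = 1/2.
Weighted sum = 1/2.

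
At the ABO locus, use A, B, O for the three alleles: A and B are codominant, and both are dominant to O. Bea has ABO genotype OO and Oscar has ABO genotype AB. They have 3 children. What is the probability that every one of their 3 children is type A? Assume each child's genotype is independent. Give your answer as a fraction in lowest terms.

ABO cross OO × AB → 1/2 A, 1/2 B.
So P(type A) = 1/2 per child.
All 3 independent: (1/2)^3 = 1/8.

1/8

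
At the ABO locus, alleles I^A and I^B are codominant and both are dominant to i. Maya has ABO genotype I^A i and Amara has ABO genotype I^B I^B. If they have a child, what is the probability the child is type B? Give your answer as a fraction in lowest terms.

1/2

ABO cross I^A i × I^B I^B → offspring phenotypes: 1/2 B, 1/2 AB.
So P(type B) = 1/2.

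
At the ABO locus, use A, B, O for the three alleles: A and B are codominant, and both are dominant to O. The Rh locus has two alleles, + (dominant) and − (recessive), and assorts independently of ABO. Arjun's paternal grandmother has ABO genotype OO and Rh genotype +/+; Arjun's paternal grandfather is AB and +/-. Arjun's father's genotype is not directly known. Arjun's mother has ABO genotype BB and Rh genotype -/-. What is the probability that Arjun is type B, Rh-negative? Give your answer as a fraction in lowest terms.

Arjun's father's ABO genotype from OO × AB: 1/2 AO, 1/2 BO.
Crossing each possibility with the mother BB and summing P(type B): 1/2·1/2 + 1/2·1 = 3/4.
Similarly for Rh via the father's Rh distribution: P(Rh-) = 1/4.
Independent loci: 3/4 × 1/4 = 3/16.

3/16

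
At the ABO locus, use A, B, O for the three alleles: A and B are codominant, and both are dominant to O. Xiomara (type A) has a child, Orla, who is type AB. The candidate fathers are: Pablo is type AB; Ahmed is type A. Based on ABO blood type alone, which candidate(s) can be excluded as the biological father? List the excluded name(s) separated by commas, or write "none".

Ahmed

A candidate is excluded only if no genotype consistent with his phenotype could produce a type AB child with a type A mother.
Ahmed (type A): no genotype consistent with that phenotype can produce a type-AB child with a type-A mother.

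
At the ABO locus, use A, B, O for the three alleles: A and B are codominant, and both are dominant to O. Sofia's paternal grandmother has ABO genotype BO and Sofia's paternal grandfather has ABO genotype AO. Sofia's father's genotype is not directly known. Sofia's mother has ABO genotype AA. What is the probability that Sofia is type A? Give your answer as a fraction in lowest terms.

Sofia's father's ABO genotype from BO × AO: 1/4 AB, 1/4 AO, 1/4 BO, 1/4 OO.
Crossing each possibility with the mother AA and summing P(type A): 1/4·1/2 + 1/4·1 + 1/4·1/2 + 1/4·1 = 3/4.

3/4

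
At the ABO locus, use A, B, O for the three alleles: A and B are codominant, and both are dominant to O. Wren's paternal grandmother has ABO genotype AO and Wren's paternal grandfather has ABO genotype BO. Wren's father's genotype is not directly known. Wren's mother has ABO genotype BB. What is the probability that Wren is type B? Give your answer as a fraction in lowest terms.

Wren's father's ABO genotype from AO × BO: 1/4 AB, 1/4 AO, 1/4 BO, 1/4 OO.
Crossing each possibility with the mother BB and summing P(type B): 1/4·1/2 + 1/4·1/2 + 1/4·1 + 1/4·1 = 3/4.

3/4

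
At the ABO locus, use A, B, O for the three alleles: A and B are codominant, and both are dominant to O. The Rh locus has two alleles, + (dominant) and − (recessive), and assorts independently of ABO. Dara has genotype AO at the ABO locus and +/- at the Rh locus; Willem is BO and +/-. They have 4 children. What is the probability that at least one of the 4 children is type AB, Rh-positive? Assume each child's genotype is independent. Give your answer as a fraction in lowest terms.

36975/65536

ABO cross AO × BO → 1/4 O, 1/4 A, 1/4 B, 1/4 AB.
Rh cross +/- × +/- → 3/4 Rh+, 1/4 Rh-; so P(type AB, Rh-positive) = 1/4 × 3/4 = 3/16 per child.
P(none) = (13/16)^4 = 28561/65536; P(at least one) = 1 − 28561/65536 = 36975/65536.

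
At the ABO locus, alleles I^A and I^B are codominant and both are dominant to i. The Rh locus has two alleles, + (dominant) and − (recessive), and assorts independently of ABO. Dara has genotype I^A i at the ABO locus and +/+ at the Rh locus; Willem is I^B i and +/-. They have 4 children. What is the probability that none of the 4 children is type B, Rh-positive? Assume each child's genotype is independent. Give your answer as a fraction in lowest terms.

81/256

ABO cross I^A i × I^B i → 1/4 O, 1/4 A, 1/4 B, 1/4 AB.
Rh cross +/+ × +/- → 1 Rh+; so P(type B, Rh-positive) = 1/4 × 1 = 1/4 per child.
P(not type B, Rh-positive) = 3/4 for one child; (3/4)^4 = 81/256.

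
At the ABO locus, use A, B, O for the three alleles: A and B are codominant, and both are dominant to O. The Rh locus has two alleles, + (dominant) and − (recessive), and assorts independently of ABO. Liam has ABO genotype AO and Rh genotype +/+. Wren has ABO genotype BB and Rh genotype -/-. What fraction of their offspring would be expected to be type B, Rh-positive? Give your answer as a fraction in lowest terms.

1/2

ABO cross AO × BB → offspring phenotypes: 1/2 B, 1/2 AB.
Rh cross +/+ × -/- → 1 Rh+.
Independent loci: P(type B, Rh-positive) = 1/2 × 1 = 1/2.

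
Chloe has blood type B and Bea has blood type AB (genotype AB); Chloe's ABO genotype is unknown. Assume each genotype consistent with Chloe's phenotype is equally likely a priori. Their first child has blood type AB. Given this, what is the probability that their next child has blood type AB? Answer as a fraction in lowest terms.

5/12

Possible genotypes: Chloe ∈ {BB, BO}; Bea ∈ {AB}.
Weight each parental genotype pair by prior × P(type-AB child):
  BB × AB: posterior weight 2/3; P(next child type AB) = 1/2.
  BO × AB: posterior weight 1/3; P(next child type AB) = 1/4.
Weighted sum = 5/12.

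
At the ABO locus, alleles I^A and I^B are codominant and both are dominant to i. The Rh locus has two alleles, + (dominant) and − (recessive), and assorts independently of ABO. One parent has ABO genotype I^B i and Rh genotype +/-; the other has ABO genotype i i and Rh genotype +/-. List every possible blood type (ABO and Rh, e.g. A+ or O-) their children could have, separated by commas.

Gametes from I^B i × i i give offspring ABO genotypes I^B i, i i, i.e. phenotypes O, B.
Rh cross +/- × +/- → phenotypes Rh+, Rh-.
Combining independently: O+, O-, B+, B-.

O+, O-, B+, B-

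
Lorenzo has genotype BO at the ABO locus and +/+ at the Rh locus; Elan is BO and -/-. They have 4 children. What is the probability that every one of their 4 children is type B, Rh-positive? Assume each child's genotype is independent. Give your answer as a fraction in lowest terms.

81/256

ABO cross BO × BO → 1/4 O, 3/4 B.
Rh cross +/+ × -/- → 1 Rh+; so P(type B, Rh-positive) = 3/4 × 1 = 3/4 per child.
All 4 independent: (3/4)^4 = 81/256.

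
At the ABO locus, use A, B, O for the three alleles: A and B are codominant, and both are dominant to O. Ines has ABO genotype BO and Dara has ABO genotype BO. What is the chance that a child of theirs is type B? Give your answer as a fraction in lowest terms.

3/4

ABO cross BO × BO → offspring phenotypes: 1/4 O, 3/4 B.
So P(type B) = 3/4.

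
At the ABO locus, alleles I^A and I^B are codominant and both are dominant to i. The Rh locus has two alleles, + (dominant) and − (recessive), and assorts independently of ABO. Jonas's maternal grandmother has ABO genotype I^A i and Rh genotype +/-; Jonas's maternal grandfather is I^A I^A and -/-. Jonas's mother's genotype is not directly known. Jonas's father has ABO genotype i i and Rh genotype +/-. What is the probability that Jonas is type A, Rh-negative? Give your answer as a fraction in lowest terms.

9/32

Jonas's mother's ABO genotype from I^A i × I^A I^A: 1/2 I^A I^A, 1/2 I^A i.
Crossing each possibility with the father i i and summing P(type A): 1/2·1 + 1/2·1/2 = 3/4.
Similarly for Rh via the mother's Rh distribution: P(Rh-) = 3/8.
Independent loci: 3/4 × 3/8 = 9/32.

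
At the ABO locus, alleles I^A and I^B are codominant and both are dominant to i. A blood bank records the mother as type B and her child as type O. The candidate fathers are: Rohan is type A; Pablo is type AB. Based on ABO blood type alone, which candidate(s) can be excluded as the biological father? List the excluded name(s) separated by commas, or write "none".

Pablo

A candidate is excluded only if no genotype consistent with his phenotype could produce a type O child with a type B mother.
Pablo (type AB): no genotype consistent with that phenotype can produce a type-O child with a type-B mother.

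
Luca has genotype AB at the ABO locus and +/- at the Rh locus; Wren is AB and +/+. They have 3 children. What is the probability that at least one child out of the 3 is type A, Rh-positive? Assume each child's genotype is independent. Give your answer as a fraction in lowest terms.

ABO cross AB × AB → 1/4 A, 1/4 B, 1/2 AB.
Rh cross +/- × +/+ → 1 Rh+; so P(type A, Rh-positive) = 1/4 × 1 = 1/4 per child.
P(none) = (3/4)^3 = 27/64; P(at least one) = 1 − 27/64 = 37/64.

37/64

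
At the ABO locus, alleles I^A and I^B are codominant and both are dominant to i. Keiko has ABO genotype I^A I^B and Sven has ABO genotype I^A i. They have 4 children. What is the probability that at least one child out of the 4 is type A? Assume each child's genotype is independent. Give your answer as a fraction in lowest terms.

ABO cross I^A I^B × I^A i → 1/2 A, 1/4 B, 1/4 AB.
So P(type A) = 1/2 per child.
P(none) = (1/2)^4 = 1/16; P(at least one) = 1 − 1/16 = 15/16.

15/16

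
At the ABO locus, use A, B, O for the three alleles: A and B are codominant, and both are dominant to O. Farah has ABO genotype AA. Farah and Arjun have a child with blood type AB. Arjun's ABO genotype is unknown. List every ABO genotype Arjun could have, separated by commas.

AB, BB, BO

For each candidate genotype of Arjun, check whether crossing it with AA can produce every observed child phenotype.
  AA → possible child types {A} ✗
  AB → possible child types {A, AB} ✓
  AO → possible child types {A} ✗
  BB → possible child types {AB} ✓
  BO → possible child types {A, AB} ✓
  OO → possible child types {A} ✗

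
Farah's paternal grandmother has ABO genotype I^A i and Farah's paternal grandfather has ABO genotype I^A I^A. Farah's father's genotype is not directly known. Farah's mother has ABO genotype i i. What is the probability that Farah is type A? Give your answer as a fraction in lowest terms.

3/4

Farah's father's ABO genotype from I^A i × I^A I^A: 1/2 I^A I^A, 1/2 I^A i.
Crossing each possibility with the mother i i and summing P(type A): 1/2·1 + 1/2·1/2 = 3/4.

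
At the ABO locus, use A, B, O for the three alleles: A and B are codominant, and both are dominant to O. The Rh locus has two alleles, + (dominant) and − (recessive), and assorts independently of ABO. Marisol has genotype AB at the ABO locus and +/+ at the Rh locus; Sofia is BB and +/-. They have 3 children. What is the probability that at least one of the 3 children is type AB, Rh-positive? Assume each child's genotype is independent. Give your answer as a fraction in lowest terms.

ABO cross AB × BB → 1/2 B, 1/2 AB.
Rh cross +/+ × +/- → 1 Rh+; so P(type AB, Rh-positive) = 1/2 × 1 = 1/2 per child.
P(none) = (1/2)^3 = 1/8; P(at least one) = 1 − 1/8 = 7/8.

7/8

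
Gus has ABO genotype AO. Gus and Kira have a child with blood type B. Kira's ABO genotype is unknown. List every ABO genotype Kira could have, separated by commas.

For each candidate genotype of Kira, check whether crossing it with AO can produce every observed child phenotype.
  AA → possible child types {A} ✗
  AB → possible child types {A, B, AB} ✓
  AO → possible child types {O, A} ✗
  BB → possible child types {B, AB} ✓
  BO → possible child types {O, A, B, AB} ✓
  OO → possible child types {O, A} ✗

AB, BB, BO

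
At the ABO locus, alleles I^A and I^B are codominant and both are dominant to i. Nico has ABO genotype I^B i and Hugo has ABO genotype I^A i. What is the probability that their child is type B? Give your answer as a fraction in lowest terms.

ABO cross I^B i × I^A i → offspring phenotypes: 1/4 O, 1/4 A, 1/4 B, 1/4 AB.
So P(type B) = 1/4.

1/4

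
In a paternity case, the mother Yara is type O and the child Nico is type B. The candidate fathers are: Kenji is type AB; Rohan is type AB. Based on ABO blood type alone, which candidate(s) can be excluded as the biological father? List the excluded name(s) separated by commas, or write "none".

A candidate is excluded only if no genotype consistent with his phenotype could produce a type B child with a type O mother.
Every candidate has at least one consistent genotype combination, so none can be excluded.

none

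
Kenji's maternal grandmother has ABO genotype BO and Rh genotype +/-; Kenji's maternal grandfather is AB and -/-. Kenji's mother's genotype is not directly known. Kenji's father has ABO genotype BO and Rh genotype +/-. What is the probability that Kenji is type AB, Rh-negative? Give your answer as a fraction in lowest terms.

Kenji's mother's ABO genotype from BO × AB: 1/4 AB, 1/4 AO, 1/4 BB, 1/4 BO.
Crossing each possibility with the father BO and summing P(type AB): 1/4·1/4 + 1/4·1/4 + 1/4·0 + 1/4·0 = 1/8.
Similarly for Rh via the mother's Rh distribution: P(Rh-) = 3/8.
Independent loci: 1/8 × 3/8 = 3/64.

3/64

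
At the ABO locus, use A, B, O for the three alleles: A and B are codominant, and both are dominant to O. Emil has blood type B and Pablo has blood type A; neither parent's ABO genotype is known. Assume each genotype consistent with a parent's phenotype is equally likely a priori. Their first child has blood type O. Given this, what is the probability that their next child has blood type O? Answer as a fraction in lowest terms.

Possible genotypes: Emil ∈ {BB, BO}; Pablo ∈ {AA, AO}.
Weight each parental genotype pair by prior × P(type-O child):
  BO × AO: posterior weight 1; P(next child type O) = 1/4.
Weighted sum = 1/4.

1/4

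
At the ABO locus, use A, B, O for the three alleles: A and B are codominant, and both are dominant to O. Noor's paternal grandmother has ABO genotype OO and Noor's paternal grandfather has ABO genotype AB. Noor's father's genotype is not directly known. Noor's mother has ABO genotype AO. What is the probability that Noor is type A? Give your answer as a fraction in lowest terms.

1/2

Noor's father's ABO genotype from OO × AB: 1/2 AO, 1/2 BO.
Crossing each possibility with the mother AO and summing P(type A): 1/2·3/4 + 1/2·1/4 = 1/2.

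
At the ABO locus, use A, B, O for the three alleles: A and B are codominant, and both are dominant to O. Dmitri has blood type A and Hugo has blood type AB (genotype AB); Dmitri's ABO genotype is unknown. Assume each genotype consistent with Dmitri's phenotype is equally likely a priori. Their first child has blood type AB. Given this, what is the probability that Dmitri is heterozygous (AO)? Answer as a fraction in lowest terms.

1/3

Possible genotypes: Dmitri ∈ {AA, AO}; Hugo ∈ {AB}.
Weight each parental genotype pair by prior × P(type-AB child):
  AA × AB: posterior weight 2/3.
  AO × AB: posterior weight 1/3.
Sum the posterior weight over pairs where Dmitri is AO: 1/3.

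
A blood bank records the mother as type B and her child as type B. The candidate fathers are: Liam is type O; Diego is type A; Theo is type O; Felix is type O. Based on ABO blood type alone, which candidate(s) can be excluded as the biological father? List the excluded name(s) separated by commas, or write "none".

none

A candidate is excluded only if no genotype consistent with his phenotype could produce a type B child with a type B mother.
Every candidate has at least one consistent genotype combination, so none can be excluded.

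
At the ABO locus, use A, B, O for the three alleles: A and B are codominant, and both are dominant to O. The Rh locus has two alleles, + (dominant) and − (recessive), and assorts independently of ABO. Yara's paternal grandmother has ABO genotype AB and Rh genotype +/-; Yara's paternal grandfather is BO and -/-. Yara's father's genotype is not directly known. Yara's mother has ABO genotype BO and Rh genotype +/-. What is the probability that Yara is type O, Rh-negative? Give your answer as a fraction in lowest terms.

3/64

Yara's father's ABO genotype from AB × BO: 1/4 AB, 1/4 AO, 1/4 BB, 1/4 BO.
Crossing each possibility with the mother BO and summing P(type O): 1/4·0 + 1/4·1/4 + 1/4·0 + 1/4·1/4 = 1/8.
Similarly for Rh via the father's Rh distribution: P(Rh-) = 3/8.
Independent loci: 1/8 × 3/8 = 3/64.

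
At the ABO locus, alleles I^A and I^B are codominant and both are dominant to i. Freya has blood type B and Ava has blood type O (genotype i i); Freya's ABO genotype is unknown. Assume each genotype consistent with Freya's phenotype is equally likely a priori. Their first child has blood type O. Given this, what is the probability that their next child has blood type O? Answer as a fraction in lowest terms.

Possible genotypes: Freya ∈ {I^B I^B, I^B i}; Ava ∈ {i i}.
Weight each parental genotype pair by prior × P(type-O child):
  I^B i × i i: posterior weight 1; P(next child type O) = 1/2.
Weighted sum = 1/2.

1/2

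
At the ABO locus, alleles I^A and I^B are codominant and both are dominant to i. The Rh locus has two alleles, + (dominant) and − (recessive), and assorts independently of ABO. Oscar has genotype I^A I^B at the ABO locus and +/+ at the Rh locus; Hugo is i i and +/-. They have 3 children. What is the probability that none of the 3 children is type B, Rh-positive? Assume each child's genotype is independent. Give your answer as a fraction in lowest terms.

ABO cross I^A I^B × i i → 1/2 A, 1/2 B.
Rh cross +/+ × +/- → 1 Rh+; so P(type B, Rh-positive) = 1/2 × 1 = 1/2 per child.
P(not type B, Rh-positive) = 1/2 for one child; (1/2)^3 = 1/8.

1/8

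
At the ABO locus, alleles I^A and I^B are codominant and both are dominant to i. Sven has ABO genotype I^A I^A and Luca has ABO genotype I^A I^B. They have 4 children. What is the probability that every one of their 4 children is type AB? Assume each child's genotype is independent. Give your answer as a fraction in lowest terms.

1/16

ABO cross I^A I^A × I^A I^B → 1/2 A, 1/2 AB.
So P(type AB) = 1/2 per child.
All 4 independent: (1/2)^4 = 1/16.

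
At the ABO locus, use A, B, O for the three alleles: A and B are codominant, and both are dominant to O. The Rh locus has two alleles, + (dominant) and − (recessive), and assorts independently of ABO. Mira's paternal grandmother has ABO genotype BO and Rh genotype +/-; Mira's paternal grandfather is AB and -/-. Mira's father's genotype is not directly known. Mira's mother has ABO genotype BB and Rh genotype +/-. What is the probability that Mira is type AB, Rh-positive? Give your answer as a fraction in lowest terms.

5/32

Mira's father's ABO genotype from BO × AB: 1/4 AB, 1/4 AO, 1/4 BB, 1/4 BO.
Crossing each possibility with the mother BB and summing P(type AB): 1/4·1/2 + 1/4·1/2 + 1/4·0 + 1/4·0 = 1/4.
Similarly for Rh via the father's Rh distribution: P(Rh+) = 5/8.
Independent loci: 1/4 × 5/8 = 5/32.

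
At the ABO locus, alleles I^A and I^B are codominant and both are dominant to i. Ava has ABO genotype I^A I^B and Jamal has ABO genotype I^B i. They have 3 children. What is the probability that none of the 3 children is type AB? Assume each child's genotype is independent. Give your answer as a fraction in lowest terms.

27/64

ABO cross I^A I^B × I^B i → 1/4 A, 1/2 B, 1/4 AB.
So P(type AB) = 1/4 per child.
P(not type AB) = 3/4 for one child; (3/4)^3 = 27/64.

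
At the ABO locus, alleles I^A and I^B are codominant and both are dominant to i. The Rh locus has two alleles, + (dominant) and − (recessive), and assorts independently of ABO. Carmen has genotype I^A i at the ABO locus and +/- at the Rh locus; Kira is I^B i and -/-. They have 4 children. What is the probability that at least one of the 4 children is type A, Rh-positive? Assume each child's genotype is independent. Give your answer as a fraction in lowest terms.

ABO cross I^A i × I^B i → 1/4 O, 1/4 A, 1/4 B, 1/4 AB.
Rh cross +/- × -/- → 1/2 Rh+, 1/2 Rh-; so P(type A, Rh-positive) = 1/4 × 1/2 = 1/8 per child.
P(none) = (7/8)^4 = 2401/4096; P(at least one) = 1 − 2401/4096 = 1695/4096.

1695/4096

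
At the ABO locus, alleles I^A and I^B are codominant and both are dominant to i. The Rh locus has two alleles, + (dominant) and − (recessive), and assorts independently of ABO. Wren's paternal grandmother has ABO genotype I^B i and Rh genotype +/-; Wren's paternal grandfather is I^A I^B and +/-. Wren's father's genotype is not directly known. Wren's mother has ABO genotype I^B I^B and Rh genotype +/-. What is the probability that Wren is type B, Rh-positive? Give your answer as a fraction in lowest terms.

9/16

Wren's father's ABO genotype from I^B i × I^A I^B: 1/4 I^A I^B, 1/4 I^A i, 1/4 I^B I^B, 1/4 I^B i.
Crossing each possibility with the mother I^B I^B and summing P(type B): 1/4·1/2 + 1/4·1/2 + 1/4·1 + 1/4·1 = 3/4.
Similarly for Rh via the father's Rh distribution: P(Rh+) = 3/4.
Independent loci: 3/4 × 3/4 = 9/16.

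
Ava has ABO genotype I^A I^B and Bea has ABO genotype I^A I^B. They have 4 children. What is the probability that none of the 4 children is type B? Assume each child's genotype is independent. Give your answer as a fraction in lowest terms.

ABO cross I^A I^B × I^A I^B → 1/4 A, 1/4 B, 1/2 AB.
So P(type B) = 1/4 per child.
P(not type B) = 3/4 for one child; (3/4)^4 = 81/256.

81/256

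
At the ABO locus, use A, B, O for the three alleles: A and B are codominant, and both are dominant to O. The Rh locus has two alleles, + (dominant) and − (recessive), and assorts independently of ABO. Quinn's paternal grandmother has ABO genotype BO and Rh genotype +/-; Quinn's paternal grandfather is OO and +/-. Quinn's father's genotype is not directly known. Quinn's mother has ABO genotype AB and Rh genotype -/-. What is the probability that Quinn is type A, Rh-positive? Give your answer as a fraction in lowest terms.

Quinn's father's ABO genotype from BO × OO: 1/2 BO, 1/2 OO.
Crossing each possibility with the mother AB and summing P(type A): 1/2·1/4 + 1/2·1/2 = 3/8.
Similarly for Rh via the father's Rh distribution: P(Rh+) = 1/2.
Independent loci: 3/8 × 1/2 = 3/16.

3/16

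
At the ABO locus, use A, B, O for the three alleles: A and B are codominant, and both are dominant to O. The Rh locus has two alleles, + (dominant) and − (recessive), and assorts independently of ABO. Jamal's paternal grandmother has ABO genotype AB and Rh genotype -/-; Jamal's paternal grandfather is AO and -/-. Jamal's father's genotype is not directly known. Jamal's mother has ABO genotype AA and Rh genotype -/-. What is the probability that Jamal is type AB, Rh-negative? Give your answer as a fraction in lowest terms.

Jamal's father's ABO genotype from AB × AO: 1/4 AA, 1/4 AB, 1/4 AO, 1/4 BO.
Crossing each possibility with the mother AA and summing P(type AB): 1/4·0 + 1/4·1/2 + 1/4·0 + 1/4·1/2 = 1/4.
Similarly for Rh via the father's Rh distribution: P(Rh-) = 1.
Independent loci: 1/4 × 1 = 1/4.

1/4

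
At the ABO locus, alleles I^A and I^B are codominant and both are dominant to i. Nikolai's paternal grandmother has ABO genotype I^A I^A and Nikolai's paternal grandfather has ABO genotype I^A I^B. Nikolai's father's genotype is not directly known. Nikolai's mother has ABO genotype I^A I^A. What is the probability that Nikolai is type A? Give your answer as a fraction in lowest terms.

3/4

Nikolai's father's ABO genotype from I^A I^A × I^A I^B: 1/2 I^A I^A, 1/2 I^A I^B.
Crossing each possibility with the mother I^A I^A and summing P(type A): 1/2·1 + 1/2·1/2 = 3/4.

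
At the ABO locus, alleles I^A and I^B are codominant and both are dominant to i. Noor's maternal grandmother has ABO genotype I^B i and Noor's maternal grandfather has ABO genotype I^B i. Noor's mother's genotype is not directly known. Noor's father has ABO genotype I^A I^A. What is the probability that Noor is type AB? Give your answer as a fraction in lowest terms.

Noor's mother's ABO genotype from I^B i × I^B i: 1/4 I^B I^B, 1/2 I^B i, 1/4 i i.
Crossing each possibility with the father I^A I^A and summing P(type AB): 1/4·1 + 1/2·1/2 + 1/4·0 = 1/2.

1/2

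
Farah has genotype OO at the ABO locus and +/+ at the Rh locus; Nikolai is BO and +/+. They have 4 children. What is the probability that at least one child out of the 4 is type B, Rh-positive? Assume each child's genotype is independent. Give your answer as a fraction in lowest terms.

15/16

ABO cross OO × BO → 1/2 O, 1/2 B.
Rh cross +/+ × +/+ → 1 Rh+; so P(type B, Rh-positive) = 1/2 × 1 = 1/2 per child.
P(none) = (1/2)^4 = 1/16; P(at least one) = 1 − 1/16 = 15/16.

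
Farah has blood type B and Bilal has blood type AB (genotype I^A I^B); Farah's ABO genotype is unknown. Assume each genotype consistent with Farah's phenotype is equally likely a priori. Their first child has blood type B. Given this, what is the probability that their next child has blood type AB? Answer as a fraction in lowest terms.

Possible genotypes: Farah ∈ {I^B I^B, I^B i}; Bilal ∈ {I^A I^B}.
Weight each parental genotype pair by prior × P(type-B child):
  I^B I^B × I^A I^B: posterior weight 1/2; P(next child type AB) = 1/2.
  I^B i × I^A I^B: posterior weight 1/2; P(next child type AB) = 1/4.
Weighted sum = 3/8.

3/8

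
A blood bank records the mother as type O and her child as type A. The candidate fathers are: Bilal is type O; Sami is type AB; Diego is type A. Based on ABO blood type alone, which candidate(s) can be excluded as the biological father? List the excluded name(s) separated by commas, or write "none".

A candidate is excluded only if no genotype consistent with his phenotype could produce a type A child with a type O mother.
Bilal (type O): no genotype consistent with that phenotype can produce a type-A child with a type-O mother.

Bilal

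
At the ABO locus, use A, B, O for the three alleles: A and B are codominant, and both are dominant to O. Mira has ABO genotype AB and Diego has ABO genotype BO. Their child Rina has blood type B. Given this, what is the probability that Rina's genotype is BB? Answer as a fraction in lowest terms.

1/2

Cross AB × BO → 1/4 AB, 1/4 AO, 1/4 BB, 1/4 BO.
Type-B genotypes among offspring: BB (1/4), BO (1/4); total 1/2.
P(BB | type B) = (1/4) / (1/2) = 1/2.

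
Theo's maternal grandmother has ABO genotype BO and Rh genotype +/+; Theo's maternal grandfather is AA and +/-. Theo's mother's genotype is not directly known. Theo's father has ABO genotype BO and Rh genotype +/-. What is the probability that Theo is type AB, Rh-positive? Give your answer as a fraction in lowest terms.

Theo's mother's ABO genotype from BO × AA: 1/2 AB, 1/2 AO.
Crossing each possibility with the father BO and summing P(type AB): 1/2·1/4 + 1/2·1/4 = 1/4.
Similarly for Rh via the mother's Rh distribution: P(Rh+) = 7/8.
Independent loci: 1/4 × 7/8 = 7/32.

7/32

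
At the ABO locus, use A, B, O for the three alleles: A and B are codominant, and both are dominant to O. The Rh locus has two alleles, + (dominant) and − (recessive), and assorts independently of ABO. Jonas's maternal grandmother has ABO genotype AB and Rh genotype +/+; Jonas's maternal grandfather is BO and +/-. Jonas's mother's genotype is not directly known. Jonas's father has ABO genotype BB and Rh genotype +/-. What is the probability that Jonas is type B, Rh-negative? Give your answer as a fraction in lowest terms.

Jonas's mother's ABO genotype from AB × BO: 1/4 AB, 1/4 AO, 1/4 BB, 1/4 BO.
Crossing each possibility with the father BB and summing P(type B): 1/4·1/2 + 1/4·1/2 + 1/4·1 + 1/4·1 = 3/4.
Similarly for Rh via the mother's Rh distribution: P(Rh-) = 1/8.
Independent loci: 3/4 × 1/8 = 3/32.

3/32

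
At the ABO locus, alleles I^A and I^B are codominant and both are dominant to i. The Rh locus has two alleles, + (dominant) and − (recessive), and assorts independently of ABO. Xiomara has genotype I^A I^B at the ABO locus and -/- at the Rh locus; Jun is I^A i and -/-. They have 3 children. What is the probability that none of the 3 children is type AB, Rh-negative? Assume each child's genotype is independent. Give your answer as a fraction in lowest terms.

27/64

ABO cross I^A I^B × I^A i → 1/2 A, 1/4 B, 1/4 AB.
Rh cross -/- × -/- → 1 Rh-; so P(type AB, Rh-negative) = 1/4 × 1 = 1/4 per child.
P(not type AB, Rh-negative) = 3/4 for one child; (3/4)^3 = 27/64.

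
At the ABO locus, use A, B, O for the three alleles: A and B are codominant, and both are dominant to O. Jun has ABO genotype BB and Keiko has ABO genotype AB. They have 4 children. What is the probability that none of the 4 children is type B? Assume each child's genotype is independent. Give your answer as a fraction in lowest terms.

ABO cross BB × AB → 1/2 B, 1/2 AB.
So P(type B) = 1/2 per child.
P(not type B) = 1/2 for one child; (1/2)^4 = 1/16.

1/16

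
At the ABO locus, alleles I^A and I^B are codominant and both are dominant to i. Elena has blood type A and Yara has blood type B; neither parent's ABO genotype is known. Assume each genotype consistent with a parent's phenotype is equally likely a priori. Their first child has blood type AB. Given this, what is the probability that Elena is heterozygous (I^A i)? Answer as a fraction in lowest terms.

1/3

Possible genotypes: Elena ∈ {I^A I^A, I^A i}; Yara ∈ {I^B I^B, I^B i}.
Weight each parental genotype pair by prior × P(type-AB child):
  I^A I^A × I^B I^B: posterior weight 4/9.
  I^A I^A × I^B i: posterior weight 2/9.
  I^A i × I^B I^B: posterior weight 2/9.
  I^A i × I^B i: posterior weight 1/9.
Sum the posterior weight over pairs where Elena is I^A i: 1/3.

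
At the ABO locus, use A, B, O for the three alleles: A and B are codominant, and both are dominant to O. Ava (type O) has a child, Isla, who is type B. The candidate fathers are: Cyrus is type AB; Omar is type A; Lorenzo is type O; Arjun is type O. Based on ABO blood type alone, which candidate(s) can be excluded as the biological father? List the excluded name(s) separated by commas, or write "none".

Omar, Lorenzo, Arjun

A candidate is excluded only if no genotype consistent with his phenotype could produce a type B child with a type O mother.
Omar (type A): no genotype consistent with that phenotype can produce a type-B child with a type-O mother.
Lorenzo (type O): no genotype consistent with that phenotype can produce a type-B child with a type-O mother.
Arjun (type O): no genotype consistent with that phenotype can produce a type-B child with a type-O mother.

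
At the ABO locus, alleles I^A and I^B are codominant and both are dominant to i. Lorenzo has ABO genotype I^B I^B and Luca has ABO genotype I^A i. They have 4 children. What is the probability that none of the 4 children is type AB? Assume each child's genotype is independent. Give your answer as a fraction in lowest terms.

ABO cross I^B I^B × I^A i → 1/2 B, 1/2 AB.
So P(type AB) = 1/2 per child.
P(not type AB) = 1/2 for one child; (1/2)^4 = 1/16.

1/16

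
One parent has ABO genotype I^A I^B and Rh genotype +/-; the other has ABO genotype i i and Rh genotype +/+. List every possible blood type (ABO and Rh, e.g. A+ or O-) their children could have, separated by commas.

A+, B+

Gametes from I^A I^B × i i give offspring ABO genotypes I^A i, I^B i, i.e. phenotypes A, B.
Rh cross +/- × +/+ → phenotypes Rh+.
Combining independently: A+, B+.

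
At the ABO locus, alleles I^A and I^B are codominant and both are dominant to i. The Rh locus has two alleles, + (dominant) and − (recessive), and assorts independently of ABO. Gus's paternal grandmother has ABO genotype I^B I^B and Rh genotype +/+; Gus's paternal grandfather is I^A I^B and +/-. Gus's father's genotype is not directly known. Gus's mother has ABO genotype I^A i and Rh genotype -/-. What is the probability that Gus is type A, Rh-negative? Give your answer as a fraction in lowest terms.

Gus's father's ABO genotype from I^B I^B × I^A I^B: 1/2 I^A I^B, 1/2 I^B I^B.
Crossing each possibility with the mother I^A i and summing P(type A): 1/2·1/2 + 1/2·0 = 1/4.
Similarly for Rh via the father's Rh distribution: P(Rh-) = 1/4.
Independent loci: 1/4 × 1/4 = 1/16.

1/16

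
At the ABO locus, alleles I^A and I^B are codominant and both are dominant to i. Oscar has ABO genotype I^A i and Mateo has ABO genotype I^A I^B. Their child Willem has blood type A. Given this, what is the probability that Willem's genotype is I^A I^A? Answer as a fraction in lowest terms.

Cross I^A i × I^A I^B → 1/4 I^A I^A, 1/4 I^A I^B, 1/4 I^A i, 1/4 I^B i.
Type-A genotypes among offspring: I^A I^A (1/4), I^A i (1/4); total 1/2.
P(I^A I^A | type A) = (1/4) / (1/2) = 1/2.

1/2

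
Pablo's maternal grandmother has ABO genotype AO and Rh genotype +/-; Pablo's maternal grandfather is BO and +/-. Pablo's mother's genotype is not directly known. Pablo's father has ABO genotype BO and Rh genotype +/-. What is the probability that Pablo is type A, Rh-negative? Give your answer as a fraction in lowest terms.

Pablo's mother's ABO genotype from AO × BO: 1/4 AB, 1/4 AO, 1/4 BO, 1/4 OO.
Crossing each possibility with the father BO and summing P(type A): 1/4·1/4 + 1/4·1/4 + 1/4·0 + 1/4·0 = 1/8.
Similarly for Rh via the mother's Rh distribution: P(Rh-) = 1/4.
Independent loci: 1/8 × 1/4 = 1/32.

1/32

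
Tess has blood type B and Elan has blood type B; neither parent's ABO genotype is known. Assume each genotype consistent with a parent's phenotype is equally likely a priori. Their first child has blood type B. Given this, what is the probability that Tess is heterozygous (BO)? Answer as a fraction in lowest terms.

7/15

Possible genotypes: Tess ∈ {BB, BO}; Elan ∈ {BB, BO}.
Weight each parental genotype pair by prior × P(type-B child):
  BB × BB: posterior weight 4/15.
  BB × BO: posterior weight 4/15.
  BO × BB: posterior weight 4/15.
  BO × BO: posterior weight 1/5.
Sum the posterior weight over pairs where Tess is BO: 7/15.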